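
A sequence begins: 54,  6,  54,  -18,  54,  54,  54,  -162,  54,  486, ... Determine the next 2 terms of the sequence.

54, -1458

The terms cycle through 2 interleaved subsequences.
Stream A: 54, 54, 54, 54, 54 (the constant sequence 54).
Stream B: 6, -18, 54, -162, 486 (multiplying by -3 each time).
The 11th slot belongs to stream A; its 6th term is 54.
The 12th slot belongs to stream B; its 6th term is -1458.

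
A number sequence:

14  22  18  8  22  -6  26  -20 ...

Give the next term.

Odd-indexed and even-indexed terms follow separate rules.
Stream A: 14, 18, 22, 26. Arithmetic, step +4.
Stream B: 22, 8, -6, -20. Arithmetic with common difference −14.
Position 9 falls in stream A as its term 5, giving 30.

30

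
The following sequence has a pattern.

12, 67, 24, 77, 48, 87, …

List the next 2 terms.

The terms cycle through 2 interleaved subsequences.
Track A: 12, 24, 48 — multiplying by 2 each time.
Track B: 67, 77, 87 — linear: a_n = 57 + 10·n.
The 7th slot belongs to track A; its 4th term is 96.
The 8th slot belongs to track B; its 4th term is 97.

96, 97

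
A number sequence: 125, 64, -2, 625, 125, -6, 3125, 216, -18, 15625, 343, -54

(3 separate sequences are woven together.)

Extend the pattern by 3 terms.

Split by position mod 3 into 3 tracks.
Subsequence A: 125, 625, 3125, 15625 — powers of 5.
Subsequence B: 64, 125, 216, 343 — the cubes 4³, 5³, 6³, ….
Subsequence C: -2, -6, -18, -54 — multiplying by 3 each time.
Position 13 → subsequence A, term 5 = 78125.
The 14th slot belongs to subsequence B; its 5th term is 512.
The 15th slot belongs to subsequence C; its 5th term is -162.

78125, 512, -162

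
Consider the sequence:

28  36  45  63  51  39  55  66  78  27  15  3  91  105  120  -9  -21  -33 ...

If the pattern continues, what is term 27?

231

The slot pattern repeats as AAABBB (period 6), so there are 2 interleaved tracks.
Stream A is 28, 36, 45, 55, 66, 78, 91, 105, 120, which is the triangular numbers T_7, T_8, ….
Stream B is 63, 51, 39, 27, 15, 3, -9, -21, -33, which is linear: a_n = 75 − 12·n.
Term 27 comes from stream A (its 15th entry): 231.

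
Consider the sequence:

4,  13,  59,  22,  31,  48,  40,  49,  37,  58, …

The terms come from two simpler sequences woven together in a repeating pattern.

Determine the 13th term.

76

Positions follow the repeating pattern AAB; grouping by letter gives 2 tracks.
Track A: 4, 13, 22, 31, 40, 49, 58 (arithmetic with common difference +9).
Track B: 59, 48, 37 (linear: a_n = 70 − 11·n).
Term 13 comes from track A (its 9th entry): 76.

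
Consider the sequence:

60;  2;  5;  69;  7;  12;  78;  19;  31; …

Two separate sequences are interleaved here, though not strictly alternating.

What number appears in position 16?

The slot pattern repeats as ABB (period 3), so there are 2 interleaved tracks.
Stream A: 60, 69, 78 (linear: a_n = 51 + 9·n).
Stream B: 2, 5, 7, 12, 19, 31 (a Fibonacci-like recurrence a_n = a_{n-1} + a_{n-2}).
Position 16 falls in stream A as its term 6, giving 105.

105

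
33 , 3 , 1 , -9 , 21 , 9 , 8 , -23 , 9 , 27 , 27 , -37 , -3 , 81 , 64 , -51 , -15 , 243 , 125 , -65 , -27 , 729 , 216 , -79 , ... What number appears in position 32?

-107

Read the sequence 4 terms at a time; column i is its own pattern.
Stream A is 33, 21, 9, -3, -15, -27, which is arithmetic, step −12.
Stream B is 3, 9, 27, 81, 243, 729, which is successive powers of 3.
Stream C is 1, 8, 27, 64, 125, 216, which is perfect cubes starting at 1³.
Stream D is -9, -23, -37, -51, -65, -79, which is subtracting 14 each time.
Position 32 → stream D, term 8 = -107.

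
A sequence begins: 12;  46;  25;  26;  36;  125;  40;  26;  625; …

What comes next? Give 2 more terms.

Taking every 3rd term gives 3 separate tracks.
Stream A is 12, 26, 40, which is arithmetic, step +14.
Stream B is 46, 36, 26, which is subtracting 10 each time.
Stream C is 25, 125, 625, which is successive powers of 5.
The 10th slot belongs to stream A; its 4th term is 54.
Term 11 comes from stream B (its 4th entry): 16.

54, 16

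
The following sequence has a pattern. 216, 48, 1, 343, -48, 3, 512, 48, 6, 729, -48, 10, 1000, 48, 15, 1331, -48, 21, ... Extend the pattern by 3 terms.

Read the sequence 3 terms at a time; column i is its own pattern.
Track A: 216, 343, 512, 729, 1000, 1331 — consecutive cubes n³ from n = 6.
Track B: 48, -48, 48, -48, 48, -48 — oscillating between 48 and -48.
Track C: 1, 3, 6, 10, 15, 21 — triangular numbers n(n+1)/2 for n = 1, 2, ….
Position 19 → track A, term 7 = 1728.
Position 20 → track B, term 7 = 48.
Position 21 → track C, term 7 = 28.

1728, 48, 28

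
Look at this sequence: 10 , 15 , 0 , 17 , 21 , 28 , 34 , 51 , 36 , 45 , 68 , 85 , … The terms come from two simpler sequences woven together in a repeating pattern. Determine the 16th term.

Positions follow the repeating pattern AABB; grouping by letter gives 2 tracks.
Track A = 10, 15, 21, 28, 36, 45: triangular numbers starting at T_4.
Track B = 0, 17, 34, 51, 68, 85: linear: a_n = -17 + 17·n.
The 16th slot belongs to track B; its 8th term is 119.

119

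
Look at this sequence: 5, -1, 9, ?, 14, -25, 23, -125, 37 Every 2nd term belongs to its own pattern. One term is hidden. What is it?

Odd-indexed and even-indexed terms follow separate rules.
Subsequence A: 5, 9, 14, 23, 37 — a Fibonacci-like recurrence a_n = a_{n-1} + a_{n-2}.
Subsequence B: -1, ?, -25, -125 — multiplying by 5 each time.
So the missing entry in subsequence B is -5.

-5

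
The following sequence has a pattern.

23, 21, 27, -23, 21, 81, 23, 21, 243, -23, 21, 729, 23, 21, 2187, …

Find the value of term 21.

Taking every 3rd term gives 3 separate tracks.
Track A: 23, -23, 23, -23, 23 (the oscillation 23·(−1)^(n+1)).
Track B: 21, 21, 21, 21, 21 (always 21).
Track C: 27, 81, 243, 729, 2187 (powers of 3).
Position 21 falls in track C as its term 7, giving 19683.

19683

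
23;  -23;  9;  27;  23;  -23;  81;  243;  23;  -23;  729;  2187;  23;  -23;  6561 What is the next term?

19683

Reading positions in blocks of 4 reveals the pattern AABB — 2 tracks woven together.
Stream A = 23, -23, 23, -23, 23, -23, 23, -23: alternating ±23.
Stream B = 9, 27, 81, 243, 729, 2187, 6561: successive powers of 3.
Position 16 falls in stream B as its term 8, giving 19683.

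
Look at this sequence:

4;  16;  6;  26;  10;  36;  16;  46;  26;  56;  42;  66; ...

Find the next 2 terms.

68, 76

Split by position mod 2 into 2 tracks.
Stream A: 4, 6, 10, 16, 26, 42. Each term equals the sum of the previous two.
Stream B: 16, 26, 36, 46, 56, 66. Arithmetic with common difference +10.
The 13th slot belongs to stream A; its 7th term is 68.
Position 14 → stream B, term 7 = 76.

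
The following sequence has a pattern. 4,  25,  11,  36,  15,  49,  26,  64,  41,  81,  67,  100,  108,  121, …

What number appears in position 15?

175

Positions 1, 3, 5, … form one subsequence and positions 2, 4, 6, … form another.
Subsequence A: 4, 11, 15, 26, 41, 67, 108 (each term equals the sum of the previous two).
Subsequence B: 25, 36, 49, 64, 81, 100, 121 (perfect squares starting at 5²).
Term 15 comes from subsequence A (its 8th entry): 175.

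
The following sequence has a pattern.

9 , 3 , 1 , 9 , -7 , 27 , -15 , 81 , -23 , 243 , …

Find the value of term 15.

Taking every 2nd term gives 2 separate tracks.
Track A: 9, 1, -7, -15, -23. Subtracting 8 each time.
Track B: 3, 9, 27, 81, 243. A geometric progression (common ratio 3).
Term 15 comes from track A (its 8th entry): -47.

-47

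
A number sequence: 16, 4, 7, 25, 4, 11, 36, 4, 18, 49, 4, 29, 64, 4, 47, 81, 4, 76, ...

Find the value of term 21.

Read the sequence 3 terms at a time; column i is its own pattern.
Stream A: 16, 25, 36, 49, 64, 81 — consecutive squares n² from n = 4.
Stream B: 4, 4, 4, 4, 4, 4 — the constant sequence 4.
Stream C: 7, 11, 18, 29, 47, 76 — Fibonacci-style (each term is the sum of the two before it).
Term 21 comes from stream C (its 7th entry): 123.

123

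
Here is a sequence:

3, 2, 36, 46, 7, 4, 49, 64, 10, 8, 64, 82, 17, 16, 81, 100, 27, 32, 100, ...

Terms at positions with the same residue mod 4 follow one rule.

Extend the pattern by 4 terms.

118, 44, 64, 121

Read the sequence 4 terms at a time; column i is its own pattern.
Track A = 3, 7, 10, 17, 27: Fibonacci-style (each term is the sum of the two before it).
Track B = 2, 4, 8, 16, 32: successive powers of 2.
Track C = 36, 49, 64, 81, 100: the squares 6², 7², 8², ….
Track D = 46, 64, 82, 100: adding 18 each time.
Term 20 comes from track D (its 5th entry): 118.
Term 21 comes from track A (its 6th entry): 44.
Term 22 comes from track B (its 6th entry): 64.
Position 23 → track C, term 6 = 121.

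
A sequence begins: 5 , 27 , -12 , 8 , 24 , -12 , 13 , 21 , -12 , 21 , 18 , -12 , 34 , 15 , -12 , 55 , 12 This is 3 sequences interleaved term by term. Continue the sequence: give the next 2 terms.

-12, 89

Split by position mod 3 into 3 tracks.
Track A: 5, 8, 13, 21, 34, 55. Each term equals the sum of the previous two.
Track B: 27, 24, 21, 18, 15, 12. Arithmetic, step −3.
Track C: -12, -12, -12, -12, -12. Always -12.
Position 18 falls in track C as its term 6, giving -12.
The 19th slot belongs to track A; its 7th term is 89.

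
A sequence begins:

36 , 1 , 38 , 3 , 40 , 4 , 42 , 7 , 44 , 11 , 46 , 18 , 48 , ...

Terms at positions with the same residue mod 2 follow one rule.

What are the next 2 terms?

Split by position mod 2 into 2 tracks.
Stream A: 36, 38, 40, 42, 44, 46, 48 — adding 2 each time.
Stream B: 1, 3, 4, 7, 11, 18 — a Fibonacci-like recurrence a_n = a_{n-1} + a_{n-2}.
Position 14 → stream B, term 7 = 29.
Position 15 falls in stream A as its term 8, giving 50.

29, 50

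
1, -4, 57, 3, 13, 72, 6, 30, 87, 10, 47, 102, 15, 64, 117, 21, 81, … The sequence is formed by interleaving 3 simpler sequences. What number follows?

Taking every 3rd term gives 3 separate tracks.
Track A is 1, 3, 6, 10, 15, 21, which is triangular numbers n(n+1)/2 for n = 1, 2, ….
Track B is -4, 13, 30, 47, 64, 81, which is linear: a_n = -21 + 17·n.
Track C is 57, 72, 87, 102, 117, which is linear: a_n = 42 + 15·n.
Term 18 comes from track C (its 6th entry): 132.

132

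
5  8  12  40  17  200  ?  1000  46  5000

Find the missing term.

29

Split by position mod 2 into 2 tracks.
Stream A is 5, 12, 17, ?, 46, which is Fibonacci-style (each term is the sum of the two before it).
Stream B is 8, 40, 200, 1000, 5000, which is a geometric progression (common ratio 5).
Stream A's pattern makes the blank 29.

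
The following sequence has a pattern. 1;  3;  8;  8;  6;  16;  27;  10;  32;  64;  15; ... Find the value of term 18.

256

Taking every 3rd term gives 3 separate tracks.
Stream A: 1, 8, 27, 64 (the cubes 1³, 2³, 3³, …).
Stream B: 3, 6, 10, 15 (the triangular numbers T_2, T_3, …).
Stream C: 8, 16, 32 (geometric with ratio 2).
The 18th slot belongs to stream C; its 6th term is 256.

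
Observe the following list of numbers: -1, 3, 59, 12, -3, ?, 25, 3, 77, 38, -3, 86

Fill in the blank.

68

Split by position mod 3 into 3 tracks.
Subsequence A: -1, 12, 25, 38 (adding 13 each time).
Subsequence B: 3, -3, 3, -3 (alternating ±3).
Subsequence C: 59, ?, 77, 86 (arithmetic with common difference +9).
Filling subsequence C at index 2 by its rule yields 68.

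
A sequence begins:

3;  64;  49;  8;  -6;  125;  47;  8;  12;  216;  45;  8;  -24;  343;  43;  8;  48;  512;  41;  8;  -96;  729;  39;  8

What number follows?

192

Split by position mod 4: positions 1, 5, 9, … form one track, and each other residue class forms its own.
Track A: 3, -6, 12, -24, 48, -96. Geometric, ×-2 each step.
Track B: 64, 125, 216, 343, 512, 729. Consecutive cubes n³ from n = 4.
Track C: 49, 47, 45, 43, 41, 39. Arithmetic with common difference −2.
Track D: 8, 8, 8, 8, 8, 8. The constant sequence 8.
Position 25 falls in track A as its term 7, giving 192.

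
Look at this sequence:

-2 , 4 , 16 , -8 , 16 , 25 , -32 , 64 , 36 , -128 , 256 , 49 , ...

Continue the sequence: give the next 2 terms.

-512, 1024

Positions follow the repeating pattern AAB; grouping by letter gives 2 tracks.
Track A is -2, 4, -8, 16, -32, 64, -128, 256, which is geometric with ratio -2.
Track B is 16, 25, 36, 49, which is perfect squares starting at 4².
Position 13 → track A, term 9 = -512.
The 14th slot belongs to track A; its 10th term is 1024.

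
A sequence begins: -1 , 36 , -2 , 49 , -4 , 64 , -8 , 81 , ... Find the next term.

-16

Positions 1, 3, 5, … form one subsequence and positions 2, 4, 6, … form another.
Track A: -1, -2, -4, -8 (geometric with ratio 2).
Track B: 36, 49, 64, 81 (the squares 6², 7², 8², …).
Term 9 comes from track A (its 5th entry): -16.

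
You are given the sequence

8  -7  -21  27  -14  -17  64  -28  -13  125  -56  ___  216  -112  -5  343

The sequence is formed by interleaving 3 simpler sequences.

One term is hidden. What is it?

Read the sequence 3 terms at a time; column i is its own pattern.
Subsequence A: 8, 27, 64, 125, 216, 343 (perfect cubes starting at 2³).
Subsequence B: -7, -14, -28, -56, -112 (geometric, ×2 each step).
Subsequence C: -21, -17, -13, ?, -5 (arithmetic with common difference +4).
Filling subsequence C at index 4 by its rule yields -9.

-9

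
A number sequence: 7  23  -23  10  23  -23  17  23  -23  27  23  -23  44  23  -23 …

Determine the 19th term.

Positions follow the repeating pattern ABB; grouping by letter gives 2 tracks.
Track A = 7, 10, 17, 27, 44: Fibonacci-style (each term is the sum of the two before it).
Track B = 23, -23, 23, -23, 23, -23, 23, -23, 23, -23: alternating ±23.
Position 19 → track A, term 7 = 115.

115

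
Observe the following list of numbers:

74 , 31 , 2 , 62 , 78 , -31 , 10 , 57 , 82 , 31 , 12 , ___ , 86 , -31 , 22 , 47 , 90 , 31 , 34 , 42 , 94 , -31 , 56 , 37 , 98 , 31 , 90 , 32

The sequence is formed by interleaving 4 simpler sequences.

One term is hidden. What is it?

Taking every 4th term gives 4 separate tracks.
Subsequence A is 74, 78, 82, 86, 90, 94, 98, which is arithmetic with common difference +4.
Subsequence B is 31, -31, 31, -31, 31, -31, 31, which is alternating ±31.
Subsequence C is 2, 10, 12, 22, 34, 56, 90, which is each term equals the sum of the previous two.
Subsequence D is 62, 57, ?, 47, 42, 37, 32, which is arithmetic with common difference −5.
Subsequence D's pattern makes the blank 52.

52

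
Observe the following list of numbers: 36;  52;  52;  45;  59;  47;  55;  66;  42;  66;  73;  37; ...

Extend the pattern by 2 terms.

78, 80

Read the sequence 3 terms at a time; column i is its own pattern.
Subsequence A is 36, 45, 55, 66, which is triangular numbers n(n+1)/2 for n = 8, 9, ….
Subsequence B is 52, 59, 66, 73, which is arithmetic, step +7.
Subsequence C is 52, 47, 42, 37, which is linear: a_n = 57 − 5·n.
Position 13 → subsequence A, term 5 = 78.
Position 14 → subsequence B, term 5 = 80.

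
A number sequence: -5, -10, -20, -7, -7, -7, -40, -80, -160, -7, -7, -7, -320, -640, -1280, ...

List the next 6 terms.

The slot pattern repeats as AAABBB (period 6), so there are 2 interleaved tracks.
Subsequence A: -5, -10, -20, -40, -80, -160, -320, -640, -1280 (geometric, ×2 each step).
Subsequence B: -7, -7, -7, -7, -7, -7 (the constant sequence -7).
The 16th slot belongs to subsequence B; its 7th term is -7.
Position 17 falls in subsequence B as its term 8, giving -7.
Term 18 comes from subsequence B (its 9th entry): -7.
Term 19 comes from subsequence A (its 10th entry): -2560.
Term 20 comes from subsequence A (its 11th entry): -5120.
Term 21 comes from subsequence A (its 12th entry): -10240.

-7, -7, -7, -2560, -5120, -10240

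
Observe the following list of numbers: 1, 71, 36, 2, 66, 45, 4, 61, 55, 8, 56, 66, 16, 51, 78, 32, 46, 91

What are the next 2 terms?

Split by position mod 3: positions 1, 4, 7, … form one track, and each other residue class forms its own.
Track A: 1, 2, 4, 8, 16, 32 — successive powers of 2.
Track B: 71, 66, 61, 56, 51, 46 — linear: a_n = 76 − 5·n.
Track C: 36, 45, 55, 66, 78, 91 — triangular numbers starting at T_8.
Term 19 comes from track A (its 7th entry): 64.
The 20th slot belongs to track B; its 7th term is 41.

64, 41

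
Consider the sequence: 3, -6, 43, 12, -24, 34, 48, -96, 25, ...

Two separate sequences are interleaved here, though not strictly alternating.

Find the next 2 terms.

The slot pattern repeats as AAB (period 3), so there are 2 interleaved tracks.
Subsequence A is 3, -6, 12, -24, 48, -96, which is geometric, ×-2 each step.
Subsequence B is 43, 34, 25, which is arithmetic, step −9.
Position 10 falls in subsequence A as its term 7, giving 192.
Position 11 falls in subsequence A as its term 8, giving -384.

192, -384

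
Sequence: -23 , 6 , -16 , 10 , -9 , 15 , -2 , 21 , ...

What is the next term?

Split by position mod 2 into 2 tracks.
Track A: -23, -16, -9, -2 — arithmetic with common difference +7.
Track B: 6, 10, 15, 21 — triangular numbers n(n+1)/2 for n = 3, 4, ….
Position 9 → track A, term 5 = 5.

5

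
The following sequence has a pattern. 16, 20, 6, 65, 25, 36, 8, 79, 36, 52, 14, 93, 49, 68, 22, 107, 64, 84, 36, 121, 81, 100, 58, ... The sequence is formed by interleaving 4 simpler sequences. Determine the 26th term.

Split by position mod 4: positions 1, 5, 9, … form one track, and each other residue class forms its own.
Subsequence A: 16, 25, 36, 49, 64, 81 — the squares 4², 5², 6², ….
Subsequence B: 20, 36, 52, 68, 84, 100 — arithmetic with common difference +16.
Subsequence C: 6, 8, 14, 22, 36, 58 — a Fibonacci-like recurrence a_n = a_{n-1} + a_{n-2}.
Subsequence D: 65, 79, 93, 107, 121 — arithmetic, step +14.
The 26th slot belongs to subsequence B; its 7th term is 116.

116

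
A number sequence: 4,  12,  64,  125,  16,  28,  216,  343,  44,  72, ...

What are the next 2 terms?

512, 729

Reading positions in blocks of 4 reveals the pattern AABB — 2 tracks woven together.
Track A: 4, 12, 16, 28, 44, 72 — each term equals the sum of the previous two.
Track B: 64, 125, 216, 343 — consecutive cubes n³ from n = 4.
Position 11 falls in track B as its term 5, giving 512.
Term 12 comes from track B (its 6th entry): 729.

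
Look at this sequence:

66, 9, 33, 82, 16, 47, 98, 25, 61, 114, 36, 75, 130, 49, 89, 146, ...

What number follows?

64

Split by position mod 3 into 3 tracks.
Track A: 66, 82, 98, 114, 130, 146. Adding 16 each time.
Track B: 9, 16, 25, 36, 49. The squares 3², 4², 5², ….
Track C: 33, 47, 61, 75, 89. Arithmetic with common difference +14.
The 17th slot belongs to track B; its 6th term is 64.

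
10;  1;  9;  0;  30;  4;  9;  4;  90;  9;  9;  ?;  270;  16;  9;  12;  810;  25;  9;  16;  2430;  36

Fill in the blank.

Read the sequence 4 terms at a time; column i is its own pattern.
Track A: 10, 30, 90, 270, 810, 2430. A geometric progression (common ratio 3).
Track B: 1, 4, 9, 16, 25, 36. The squares 1², 2², 3², ….
Track C: 9, 9, 9, 9, 9. Constant 9.
Track D: 0, 4, ?, 12, 16. Adding 4 each time.
So the missing entry in track D is 8.

8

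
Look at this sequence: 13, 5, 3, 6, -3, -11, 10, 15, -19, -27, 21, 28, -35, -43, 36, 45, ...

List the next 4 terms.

Reading positions in blocks of 4 reveals the pattern AABB — 2 tracks woven together.
Track A = 13, 5, -3, -11, -19, -27, -35, -43: linear: a_n = 21 − 8·n.
Track B = 3, 6, 10, 15, 21, 28, 36, 45: triangular numbers n(n+1)/2 for n = 2, 3, ….
Position 17 → track A, term 9 = -51.
Position 18 → track A, term 10 = -59.
Position 19 → track B, term 9 = 55.
Term 20 comes from track B (its 10th entry): 66.

-51, -59, 55, 66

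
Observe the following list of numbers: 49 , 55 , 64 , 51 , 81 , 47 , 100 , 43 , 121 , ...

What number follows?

The terms cycle through 2 interleaved subsequences.
Subsequence A: 49, 64, 81, 100, 121 (consecutive squares n² from n = 7).
Subsequence B: 55, 51, 47, 43 (arithmetic, step −4).
Position 10 falls in subsequence B as its term 5, giving 39.

39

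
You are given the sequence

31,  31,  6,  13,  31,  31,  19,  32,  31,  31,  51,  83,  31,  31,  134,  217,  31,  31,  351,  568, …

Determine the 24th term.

1487

Positions follow the repeating pattern AABB; grouping by letter gives 2 tracks.
Track A: 31, 31, 31, 31, 31, 31, 31, 31, 31, 31. The constant sequence 31.
Track B: 6, 13, 19, 32, 51, 83, 134, 217, 351, 568. Fibonacci-style (each term is the sum of the two before it).
The 24th slot belongs to track B; its 12th term is 1487.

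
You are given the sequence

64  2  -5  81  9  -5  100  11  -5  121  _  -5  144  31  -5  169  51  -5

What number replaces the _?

Read the sequence 3 terms at a time; column i is its own pattern.
Track A: 64, 81, 100, 121, 144, 169. Perfect squares starting at 8².
Track B: 2, 9, 11, ?, 31, 51. Each term equals the sum of the previous two.
Track C: -5, -5, -5, -5, -5, -5. The constant sequence -5.
Filling track B at index 4 by its rule yields 20.

20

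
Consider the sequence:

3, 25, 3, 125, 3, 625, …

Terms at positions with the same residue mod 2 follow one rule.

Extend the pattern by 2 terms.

3, 3125

Split by position mod 2 into 2 tracks.
Subsequence A: 3, 3, 3 — constant 3.
Subsequence B: 25, 125, 625 — successive powers of 5.
Term 7 comes from subsequence A (its 4th entry): 3.
Position 8 falls in subsequence B as its term 4, giving 3125.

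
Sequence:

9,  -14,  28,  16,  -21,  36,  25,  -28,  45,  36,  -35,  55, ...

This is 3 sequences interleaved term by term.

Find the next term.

Split by position mod 3 into 3 tracks.
Stream A is 9, 16, 25, 36, which is consecutive squares n² from n = 3.
Stream B is -14, -21, -28, -35, which is arithmetic, step −7.
Stream C is 28, 36, 45, 55, which is triangular numbers n(n+1)/2 for n = 7, 8, ….
Position 13 → stream A, term 5 = 49.

49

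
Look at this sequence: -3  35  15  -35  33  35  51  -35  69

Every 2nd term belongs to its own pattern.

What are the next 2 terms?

35, 87

Positions 1, 3, 5, … form one subsequence and positions 2, 4, 6, … form another.
Stream A is -3, 15, 33, 51, 69, which is adding 18 each time.
Stream B is 35, -35, 35, -35, which is the oscillation 35·(−1)^(n+1).
Term 10 comes from stream B (its 5th entry): 35.
Position 11 falls in stream A as its term 6, giving 87.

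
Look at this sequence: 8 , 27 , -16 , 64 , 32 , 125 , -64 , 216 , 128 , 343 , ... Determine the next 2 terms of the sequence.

-256, 512

Positions 1, 3, 5, … form one subsequence and positions 2, 4, 6, … form another.
Stream A: 8, -16, 32, -64, 128 — geometric with ratio -2.
Stream B: 27, 64, 125, 216, 343 — consecutive cubes n³ from n = 3.
Position 11 falls in stream A as its term 6, giving -256.
Position 12 → stream B, term 6 = 512.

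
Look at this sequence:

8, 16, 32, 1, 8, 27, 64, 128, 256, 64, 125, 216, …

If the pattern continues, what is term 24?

The slot pattern repeats as AAABBB (period 6), so there are 2 interleaved tracks.
Stream A: 8, 16, 32, 64, 128, 256. Powers of 2.
Stream B: 1, 8, 27, 64, 125, 216. Perfect cubes starting at 1³.
The 24th slot belongs to stream B; its 12th term is 1728.

1728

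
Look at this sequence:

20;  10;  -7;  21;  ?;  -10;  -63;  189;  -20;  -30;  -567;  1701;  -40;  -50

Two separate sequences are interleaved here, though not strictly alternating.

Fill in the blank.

The slot pattern repeats as AABB (period 4), so there are 2 interleaved tracks.
Track A is 20, 10, ?, -10, -20, -30, -40, -50, which is arithmetic with common difference −10.
Track B is -7, 21, -63, 189, -567, 1701, which is multiplying by -3 each time.
Filling track A at index 3 by its rule yields 0.

0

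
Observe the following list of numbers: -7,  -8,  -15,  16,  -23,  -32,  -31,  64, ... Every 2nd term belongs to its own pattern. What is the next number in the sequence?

Taking every 2nd term gives 2 separate tracks.
Subsequence A: -7, -15, -23, -31 (linear: a_n = 1 − 8·n).
Subsequence B: -8, 16, -32, 64 (geometric, ×-2 each step).
Term 9 comes from subsequence A (its 5th entry): -39.

-39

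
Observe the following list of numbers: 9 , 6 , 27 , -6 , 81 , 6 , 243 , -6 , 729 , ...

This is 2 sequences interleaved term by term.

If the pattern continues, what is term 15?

Split by position mod 2 into 2 tracks.
Track A = 9, 27, 81, 243, 729: powers of 3.
Track B = 6, -6, 6, -6: alternating ±6.
Position 15 falls in track A as its term 8, giving 19683.

19683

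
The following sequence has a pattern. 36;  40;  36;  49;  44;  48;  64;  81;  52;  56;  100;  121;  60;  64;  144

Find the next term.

169

Positions follow the repeating pattern AABB; grouping by letter gives 2 tracks.
Subsequence A: 36, 40, 44, 48, 52, 56, 60, 64. Linear: a_n = 32 + 4·n.
Subsequence B: 36, 49, 64, 81, 100, 121, 144. Consecutive squares n² from n = 6.
Term 16 comes from subsequence B (its 8th entry): 169.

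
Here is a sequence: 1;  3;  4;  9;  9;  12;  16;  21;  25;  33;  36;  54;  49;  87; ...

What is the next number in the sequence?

64

The terms cycle through 2 interleaved subsequences.
Track A is 1, 4, 9, 16, 25, 36, 49, which is consecutive squares n² from n = 1.
Track B is 3, 9, 12, 21, 33, 54, 87, which is each term equals the sum of the previous two.
Term 15 comes from track A (its 8th entry): 64.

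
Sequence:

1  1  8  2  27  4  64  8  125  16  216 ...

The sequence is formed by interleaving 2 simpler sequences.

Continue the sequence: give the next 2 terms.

The terms cycle through 2 interleaved subsequences.
Track A: 1, 8, 27, 64, 125, 216 — the cubes 1³, 2³, 3³, ….
Track B: 1, 2, 4, 8, 16 — powers 2^0, 2^1, 2^2, ….
Position 12 falls in track B as its term 6, giving 32.
Position 13 falls in track A as its term 7, giving 343.

32, 343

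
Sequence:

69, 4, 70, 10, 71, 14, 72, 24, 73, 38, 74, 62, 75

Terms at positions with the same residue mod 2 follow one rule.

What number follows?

100

Odd-indexed and even-indexed terms follow separate rules.
Track A: 69, 70, 71, 72, 73, 74, 75 — arithmetic with common difference +1.
Track B: 4, 10, 14, 24, 38, 62 — each term equals the sum of the previous two.
The 14th slot belongs to track B; its 7th term is 100.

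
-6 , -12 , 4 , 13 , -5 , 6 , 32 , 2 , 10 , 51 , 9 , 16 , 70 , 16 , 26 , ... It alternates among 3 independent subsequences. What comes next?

89

The terms cycle through 3 interleaved subsequences.
Stream A = -6, 13, 32, 51, 70: arithmetic with common difference +19.
Stream B = -12, -5, 2, 9, 16: arithmetic with common difference +7.
Stream C = 4, 6, 10, 16, 26: Fibonacci-style (each term is the sum of the two before it).
Position 16 → stream A, term 6 = 89.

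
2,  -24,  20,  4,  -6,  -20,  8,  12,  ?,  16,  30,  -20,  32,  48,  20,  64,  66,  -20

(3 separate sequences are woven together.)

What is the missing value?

The terms cycle through 3 interleaved subsequences.
Stream A: 2, 4, 8, 16, 32, 64 (powers of 2).
Stream B: -24, -6, 12, 30, 48, 66 (arithmetic, step +18).
Stream C: 20, -20, ?, -20, 20, -20 (oscillating between 20 and -20).
Filling stream C at index 3 by its rule yields 20.

20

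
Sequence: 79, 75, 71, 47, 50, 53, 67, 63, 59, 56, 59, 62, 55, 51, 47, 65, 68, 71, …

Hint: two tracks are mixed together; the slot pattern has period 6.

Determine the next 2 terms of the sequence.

43, 39

The slot pattern repeats as AAABBB (period 6), so there are 2 interleaved tracks.
Stream A: 79, 75, 71, 67, 63, 59, 55, 51, 47 — arithmetic with common difference −4.
Stream B: 47, 50, 53, 56, 59, 62, 65, 68, 71 — arithmetic with common difference +3.
Position 19 falls in stream A as its term 10, giving 43.
The 20th slot belongs to stream A; its 11th term is 39.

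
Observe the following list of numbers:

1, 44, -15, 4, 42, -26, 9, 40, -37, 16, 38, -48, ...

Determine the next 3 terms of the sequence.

25, 36, -59

The terms cycle through 3 interleaved subsequences.
Track A: 1, 4, 9, 16 (perfect squares starting at 1²).
Track B: 44, 42, 40, 38 (subtracting 2 each time).
Track C: -15, -26, -37, -48 (subtracting 11 each time).
Position 13 falls in track A as its term 5, giving 25.
Term 14 comes from track B (its 5th entry): 36.
Position 15 falls in track C as its term 5, giving -59.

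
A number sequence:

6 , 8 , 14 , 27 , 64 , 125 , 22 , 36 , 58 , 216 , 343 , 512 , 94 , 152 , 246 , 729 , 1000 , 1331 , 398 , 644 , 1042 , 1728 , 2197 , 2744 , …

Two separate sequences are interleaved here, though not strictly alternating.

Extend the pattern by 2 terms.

1686, 2728

Positions follow the repeating pattern AAABBB; grouping by letter gives 2 tracks.
Stream A: 6, 8, 14, 22, 36, 58, 94, 152, 246, 398, 644, 1042. A Fibonacci-like recurrence a_n = a_{n-1} + a_{n-2}.
Stream B: 27, 64, 125, 216, 343, 512, 729, 1000, 1331, 1728, 2197, 2744. Perfect cubes starting at 3³.
The 25th slot belongs to stream A; its 13th term is 1686.
The 26th slot belongs to stream A; its 14th term is 2728.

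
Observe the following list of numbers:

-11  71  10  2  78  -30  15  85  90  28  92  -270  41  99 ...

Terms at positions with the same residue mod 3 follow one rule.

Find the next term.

810

The terms cycle through 3 interleaved subsequences.
Track A: -11, 2, 15, 28, 41 — arithmetic, step +13.
Track B: 71, 78, 85, 92, 99 — adding 7 each time.
Track C: 10, -30, 90, -270 — geometric, ×-3 each step.
Position 15 falls in track C as its term 5, giving 810.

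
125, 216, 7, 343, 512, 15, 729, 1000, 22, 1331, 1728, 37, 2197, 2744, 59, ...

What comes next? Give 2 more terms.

3375, 4096

Reading positions in blocks of 3 reveals the pattern AAB — 2 tracks woven together.
Stream A: 125, 216, 343, 512, 729, 1000, 1331, 1728, 2197, 2744 (perfect cubes starting at 5³).
Stream B: 7, 15, 22, 37, 59 (Fibonacci-style (each term is the sum of the two before it)).
Position 16 → stream A, term 11 = 3375.
Position 17 falls in stream A as its term 12, giving 4096.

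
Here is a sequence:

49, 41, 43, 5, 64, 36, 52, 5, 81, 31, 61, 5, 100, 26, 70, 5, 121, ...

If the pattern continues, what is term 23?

Split by position mod 4 into 4 tracks.
Subsequence A = 49, 64, 81, 100, 121: consecutive squares n² from n = 7.
Subsequence B = 41, 36, 31, 26: arithmetic with common difference −5.
Subsequence C = 43, 52, 61, 70: adding 9 each time.
Subsequence D = 5, 5, 5, 5: constant 5.
Position 23 → subsequence C, term 6 = 88.

88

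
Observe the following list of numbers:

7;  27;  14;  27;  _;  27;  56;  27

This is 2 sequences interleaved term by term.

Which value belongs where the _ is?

28

Taking every 2nd term gives 2 separate tracks.
Track A = 7, 14, ?, 56: multiplying by 2 each time.
Track B = 27, 27, 27, 27: always 27.
Filling track A at index 3 by its rule yields 28.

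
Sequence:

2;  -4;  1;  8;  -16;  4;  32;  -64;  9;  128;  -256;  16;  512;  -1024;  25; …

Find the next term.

2048

Positions follow the repeating pattern AAB; grouping by letter gives 2 tracks.
Track A: 2, -4, 8, -16, 32, -64, 128, -256, 512, -1024 — a geometric progression (common ratio -2).
Track B: 1, 4, 9, 16, 25 — consecutive squares n² from n = 1.
Position 16 → track A, term 11 = 2048.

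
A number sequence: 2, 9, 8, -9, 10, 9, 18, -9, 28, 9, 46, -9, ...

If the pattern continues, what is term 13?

Odd-indexed and even-indexed terms follow separate rules.
Stream A = 2, 8, 10, 18, 28, 46: a Fibonacci-like recurrence a_n = a_{n-1} + a_{n-2}.
Stream B = 9, -9, 9, -9, 9, -9: oscillating between 9 and -9.
Term 13 comes from stream A (its 7th entry): 74.

74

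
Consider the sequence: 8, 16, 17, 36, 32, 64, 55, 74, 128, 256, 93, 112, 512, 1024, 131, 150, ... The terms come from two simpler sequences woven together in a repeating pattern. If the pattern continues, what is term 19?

169

Positions follow the repeating pattern AABB; grouping by letter gives 2 tracks.
Track A = 8, 16, 32, 64, 128, 256, 512, 1024: powers 2^3, 2^4, 2^5, ….
Track B = 17, 36, 55, 74, 93, 112, 131, 150: adding 19 each time.
Position 19 falls in track B as its term 9, giving 169.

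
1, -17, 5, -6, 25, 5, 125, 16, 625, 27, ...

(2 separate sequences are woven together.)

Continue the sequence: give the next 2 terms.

Odd-indexed and even-indexed terms follow separate rules.
Track A: 1, 5, 25, 125, 625 (powers of 5).
Track B: -17, -6, 5, 16, 27 (linear: a_n = -28 + 11·n).
Position 11 → track A, term 6 = 3125.
Term 12 comes from track B (its 6th entry): 38.

3125, 38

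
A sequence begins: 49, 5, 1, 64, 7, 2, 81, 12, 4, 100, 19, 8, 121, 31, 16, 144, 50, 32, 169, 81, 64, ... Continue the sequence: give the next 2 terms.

Split by position mod 3 into 3 tracks.
Track A is 49, 64, 81, 100, 121, 144, 169, which is the squares 7², 8², 9², ….
Track B is 5, 7, 12, 19, 31, 50, 81, which is each term equals the sum of the previous two.
Track C is 1, 2, 4, 8, 16, 32, 64, which is powers of 2.
Position 22 → track A, term 8 = 196.
Position 23 falls in track B as its term 8, giving 131.

196, 131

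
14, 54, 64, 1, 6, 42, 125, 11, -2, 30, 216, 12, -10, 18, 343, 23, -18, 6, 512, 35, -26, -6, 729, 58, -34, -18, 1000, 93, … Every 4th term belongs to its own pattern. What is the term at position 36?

244

Read the sequence 4 terms at a time; column i is its own pattern.
Track A: 14, 6, -2, -10, -18, -26, -34. Arithmetic, step −8.
Track B: 54, 42, 30, 18, 6, -6, -18. Subtracting 12 each time.
Track C: 64, 125, 216, 343, 512, 729, 1000. Perfect cubes starting at 4³.
Track D: 1, 11, 12, 23, 35, 58, 93. Each term equals the sum of the previous two.
Position 36 falls in track D as its term 9, giving 244.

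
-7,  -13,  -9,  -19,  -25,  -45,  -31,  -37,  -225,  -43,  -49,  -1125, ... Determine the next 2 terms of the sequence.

Positions follow the repeating pattern AAB; grouping by letter gives 2 tracks.
Subsequence A: -7, -13, -19, -25, -31, -37, -43, -49 — arithmetic, step −6.
Subsequence B: -9, -45, -225, -1125 — geometric, ×5 each step.
Term 13 comes from subsequence A (its 9th entry): -55.
Position 14 → subsequence A, term 10 = -61.

-55, -61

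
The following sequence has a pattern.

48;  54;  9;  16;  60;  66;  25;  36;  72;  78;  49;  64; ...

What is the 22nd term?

Reading positions in blocks of 4 reveals the pattern AABB — 2 tracks woven together.
Subsequence A: 48, 54, 60, 66, 72, 78. Adding 6 each time.
Subsequence B: 9, 16, 25, 36, 49, 64. Consecutive squares n² from n = 3.
Term 22 comes from subsequence A (its 12th entry): 114.

114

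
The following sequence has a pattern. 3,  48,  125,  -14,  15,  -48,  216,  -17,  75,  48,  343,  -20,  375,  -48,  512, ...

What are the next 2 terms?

-23, 1875

Taking every 4th term gives 4 separate tracks.
Subsequence A: 3, 15, 75, 375 — a geometric progression (common ratio 5).
Subsequence B: 48, -48, 48, -48 — the oscillation 48·(−1)^(n+1).
Subsequence C: 125, 216, 343, 512 — perfect cubes starting at 5³.
Subsequence D: -14, -17, -20 — arithmetic with common difference −3.
The 16th slot belongs to subsequence D; its 4th term is -23.
Position 17 → subsequence A, term 5 = 1875.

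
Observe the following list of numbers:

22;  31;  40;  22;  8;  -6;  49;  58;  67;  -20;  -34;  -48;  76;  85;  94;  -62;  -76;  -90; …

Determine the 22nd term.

-104

Positions follow the repeating pattern AAABBB; grouping by letter gives 2 tracks.
Track A: 22, 31, 40, 49, 58, 67, 76, 85, 94 (arithmetic with common difference +9).
Track B: 22, 8, -6, -20, -34, -48, -62, -76, -90 (arithmetic with common difference −14).
Position 22 → track B, term 10 = -104.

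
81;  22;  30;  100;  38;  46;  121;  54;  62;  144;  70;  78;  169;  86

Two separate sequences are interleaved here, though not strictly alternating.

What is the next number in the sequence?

Positions follow the repeating pattern ABB; grouping by letter gives 2 tracks.
Stream A: 81, 100, 121, 144, 169 (consecutive squares n² from n = 9).
Stream B: 22, 30, 38, 46, 54, 62, 70, 78, 86 (adding 8 each time).
Position 15 falls in stream B as its term 10, giving 94.

94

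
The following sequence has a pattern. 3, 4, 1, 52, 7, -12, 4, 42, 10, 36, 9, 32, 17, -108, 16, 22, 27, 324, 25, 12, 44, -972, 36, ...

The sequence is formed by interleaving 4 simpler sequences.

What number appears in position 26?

Taking every 4th term gives 4 separate tracks.
Stream A: 3, 7, 10, 17, 27, 44. A Fibonacci-like recurrence a_n = a_{n-1} + a_{n-2}.
Stream B: 4, -12, 36, -108, 324, -972. Geometric, ×-3 each step.
Stream C: 1, 4, 9, 16, 25, 36. The squares 1², 2², 3², ….
Stream D: 52, 42, 32, 22, 12. Subtracting 10 each time.
The 26th slot belongs to stream B; its 7th term is 2916.

2916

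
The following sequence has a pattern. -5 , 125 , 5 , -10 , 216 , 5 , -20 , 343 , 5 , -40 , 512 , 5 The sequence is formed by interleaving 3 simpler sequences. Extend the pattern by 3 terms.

-80, 729, 5

Split by position mod 3 into 3 tracks.
Track A = -5, -10, -20, -40: multiplying by 2 each time.
Track B = 125, 216, 343, 512: the cubes 5³, 6³, 7³, ….
Track C = 5, 5, 5, 5: always 5.
Position 13 falls in track A as its term 5, giving -80.
Position 14 falls in track B as its term 5, giving 729.
Term 15 comes from track C (its 5th entry): 5.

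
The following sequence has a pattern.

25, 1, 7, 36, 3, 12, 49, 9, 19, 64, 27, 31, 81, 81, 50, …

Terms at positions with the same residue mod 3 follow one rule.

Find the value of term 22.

Split by position mod 3: positions 1, 4, 7, … form one track, and each other residue class forms its own.
Track A: 25, 36, 49, 64, 81. Consecutive squares n² from n = 5.
Track B: 1, 3, 9, 27, 81. Powers 3^0, 3^1, 3^2, ….
Track C: 7, 12, 19, 31, 50. Each term equals the sum of the previous two.
Position 22 → track A, term 8 = 144.

144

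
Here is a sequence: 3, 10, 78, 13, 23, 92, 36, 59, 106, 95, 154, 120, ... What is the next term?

The slot pattern repeats as AAB (period 3), so there are 2 interleaved tracks.
Track A: 3, 10, 13, 23, 36, 59, 95, 154. Fibonacci-style (each term is the sum of the two before it).
Track B: 78, 92, 106, 120. Arithmetic, step +14.
Position 13 falls in track A as its term 9, giving 249.

249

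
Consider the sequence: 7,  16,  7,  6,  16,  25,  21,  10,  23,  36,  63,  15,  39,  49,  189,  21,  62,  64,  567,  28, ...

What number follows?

Taking every 4th term gives 4 separate tracks.
Stream A = 7, 16, 23, 39, 62: Fibonacci-style (each term is the sum of the two before it).
Stream B = 16, 25, 36, 49, 64: the squares 4², 5², 6², ….
Stream C = 7, 21, 63, 189, 567: multiplying by 3 each time.
Stream D = 6, 10, 15, 21, 28: the triangular numbers T_3, T_4, ….
Position 21 falls in stream A as its term 6, giving 101.

101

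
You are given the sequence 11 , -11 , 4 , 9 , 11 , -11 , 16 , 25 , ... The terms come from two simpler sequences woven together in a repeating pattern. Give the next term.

11

The slot pattern repeats as AABB (period 4), so there are 2 interleaved tracks.
Subsequence A = 11, -11, 11, -11: oscillating between 11 and -11.
Subsequence B = 4, 9, 16, 25: perfect squares starting at 2².
Position 9 → subsequence A, term 5 = 11.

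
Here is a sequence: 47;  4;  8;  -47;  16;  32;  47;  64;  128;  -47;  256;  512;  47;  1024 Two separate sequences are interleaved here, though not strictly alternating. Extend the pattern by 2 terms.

The slot pattern repeats as ABB (period 3), so there are 2 interleaved tracks.
Subsequence A: 47, -47, 47, -47, 47 — oscillating between 47 and -47.
Subsequence B: 4, 8, 16, 32, 64, 128, 256, 512, 1024 — powers of 2.
The 15th slot belongs to subsequence B; its 10th term is 2048.
Position 16 falls in subsequence A as its term 6, giving -47.

2048, -47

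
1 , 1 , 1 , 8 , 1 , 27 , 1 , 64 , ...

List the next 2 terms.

1, 125

Split by position mod 2 into 2 tracks.
Track A = 1, 1, 1, 1: constant 1.
Track B = 1, 8, 27, 64: the cubes 1³, 2³, 3³, ….
Position 9 falls in track A as its term 5, giving 1.
Term 10 comes from track B (its 5th entry): 125.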